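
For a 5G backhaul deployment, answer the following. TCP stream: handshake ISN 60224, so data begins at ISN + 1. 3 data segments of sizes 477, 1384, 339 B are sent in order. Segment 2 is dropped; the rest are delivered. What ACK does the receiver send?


SYN uses sequence number 60224; first data byte = ISN + 1 = 60225.
Segment 1: SEQ = 60225, len = 477 B, covers [60225, 60701]
Segment 2: SEQ = 60702, len = 1384 B, covers [60702, 62085] [LOST]
Segment 3: SEQ = 62086, len = 339 B, covers [62086, 62424]
In-order data received: bytes [60225, 60701] (segments 1..1).
Segment 2 missing -> gap begins at byte 60702; later segments buffered out of order.
Cumulative ACK = next expected in-order byte = 60225 + 477 = 60702

60702


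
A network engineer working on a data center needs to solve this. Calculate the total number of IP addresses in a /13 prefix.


Given: CIDR prefix /13
Host bits = 32 - 13 = 19
Total addresses = 2^19 = 524288

524288


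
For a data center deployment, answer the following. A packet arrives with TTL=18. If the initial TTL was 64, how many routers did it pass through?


Given: initial TTL = 64, received TTL = 18
Hops = initial TTL - received TTL
Hops = 64 - 18 = 46

46


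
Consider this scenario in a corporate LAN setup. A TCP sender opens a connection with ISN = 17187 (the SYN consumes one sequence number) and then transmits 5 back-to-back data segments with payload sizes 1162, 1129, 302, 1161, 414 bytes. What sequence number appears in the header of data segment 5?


The SYN occupies sequence number ISN = 17187, so the first data byte is ISN + 1 = 17188.
SEQ of data segment i = (ISN + 1) + sum of payload sizes of segments 1..i-1.
Segment 1: SEQ = 17188, payload = 1162 bytes
Segment 2: SEQ = 18350, payload = 1129 bytes
Segment 3: SEQ = 19479, payload = 302 bytes
Segment 4: SEQ = 19781, payload = 1161 bytes
Segment 5: SEQ = 20942, payload = 414 bytes
SEQ of segment 5 = 17188 + 1162 + 1129 + 302 + 1161 = 20942

20942


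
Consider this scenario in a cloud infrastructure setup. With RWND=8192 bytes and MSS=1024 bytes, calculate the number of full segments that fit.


Given: RWND = 8192 bytes, MSS = 1024 bytes
Full segments = floor(RWND / MSS)
Full segments = floor(8192 / 1024)
Full segments = floor(8.0) = 8

8


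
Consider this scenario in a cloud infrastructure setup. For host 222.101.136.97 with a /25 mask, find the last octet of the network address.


Given: IP = 222.101.136.97, prefix = /25
Subnet mask = 255.255.255.128
Last octet of IP: 97
Last octet of mask: 128
Network last octet = 97 AND 128 = 0

0


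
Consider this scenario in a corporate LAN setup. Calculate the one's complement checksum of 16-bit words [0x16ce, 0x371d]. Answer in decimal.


Given words: [0x16ce, 0x371d]
Step 1: Sum all words
Raw sum = 5838 + 14109 = 19947
One's complement = ~19947 & 0xFFFF = 45588

45588


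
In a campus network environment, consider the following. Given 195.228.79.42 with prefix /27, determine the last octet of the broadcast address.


Given: IP = 195.228.79.42, prefix = /27
Host bits = 32 - 27 = 5
Network last octet = 42 AND mask = 32
Host part size = 2^5 - 1 = 31
Broadcast last octet = 32 OR 31 = 63

63


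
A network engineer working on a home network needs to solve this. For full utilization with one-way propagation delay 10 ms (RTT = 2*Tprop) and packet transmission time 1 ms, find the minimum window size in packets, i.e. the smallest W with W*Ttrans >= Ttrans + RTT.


Given: Ttrans = 1 ms, RTT = 20 ms (= 2 * Tprop, Tprop = 10 ms)
Time until first ACK returns = Ttrans + RTT = 1 + 20 = 21 ms
Need W * Ttrans >= Ttrans + RTT  ->  W >= (Ttrans + RTT) / Ttrans
(Ttrans + RTT) / Ttrans = 21 / 1 = 21
W_min = ceil(21) = 21

21


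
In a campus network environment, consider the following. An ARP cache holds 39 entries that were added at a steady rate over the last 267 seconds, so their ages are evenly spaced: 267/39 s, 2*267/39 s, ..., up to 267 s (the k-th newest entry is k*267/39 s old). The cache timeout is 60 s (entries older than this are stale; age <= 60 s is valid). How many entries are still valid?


Ages are k * 267/39 s for k = 1..39 (spacing = 6.8462 s).
Entry k is valid iff k * 267/39 <= 60 iff k <= 39 * 60 / 267 = 8.7640
n_valid = floor(8.7640) = 8
(n_stale = 39 - 8 = 31)

8


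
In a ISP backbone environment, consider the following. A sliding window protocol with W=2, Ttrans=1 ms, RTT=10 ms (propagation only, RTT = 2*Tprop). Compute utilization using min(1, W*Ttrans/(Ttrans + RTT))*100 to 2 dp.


Given: W = 2, Ttrans = 1 ms, RTT = 10 ms (= 2 * Tprop, Tprop = 5 ms)
Cycle time = Ttrans + RTT = 1 + 10 = 11 ms (first packet sent until its ACK returns)
W * Ttrans = 2 * 1 = 2 ms of sending per cycle
W * Ttrans / (Ttrans + RTT) = 2 / 11 = 0.181818
U = min(1, 0.181818) = 0.181818
U% = 18.18%

18.18


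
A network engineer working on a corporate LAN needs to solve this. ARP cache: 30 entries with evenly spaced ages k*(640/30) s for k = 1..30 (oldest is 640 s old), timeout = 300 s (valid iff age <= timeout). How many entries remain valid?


Ages are k * 640/30 s for k = 1..30 (spacing = 21.3333 s).
Entry k is valid iff k * 640/30 <= 300 iff k <= 30 * 300 / 640 = 14.0625
n_valid = floor(14.0625) = 14
(n_stale = 30 - 14 = 16)

14


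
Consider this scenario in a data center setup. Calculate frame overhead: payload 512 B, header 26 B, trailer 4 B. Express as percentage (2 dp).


Given: payload = 512 B, header = 26 B, trailer = 4 B
Overhead bytes = header + trailer = 26 + 4 = 30
Total frame = payload + overhead = 512 + 30 = 542
Overhead % = 30 / 542 * 100 = 5.5351% -> 5.54% (2 dp)

5.54


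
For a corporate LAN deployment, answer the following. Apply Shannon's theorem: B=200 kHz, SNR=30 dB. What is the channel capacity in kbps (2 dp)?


Given: B = 200 kHz, SNR = 30 dB
SNR linear = 10^(30/10) = 1000
1 + SNR = 1001
log2(1001) = 9.9672262588
C = 200 * 1000 * 9.9672262588 = 1993445.2518 bps
C = 1993.445252 kbps -> 1993.45 kbps (2 dp)

1993.45


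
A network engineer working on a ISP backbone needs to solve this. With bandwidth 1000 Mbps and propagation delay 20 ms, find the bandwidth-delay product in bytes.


Given: bandwidth = 1000 Mbps, delay = 20 ms
BDP in bits = 1000 * 10^6 * 20 / 1000
BDP in bits = 20000000
BDP in bytes = 20000000 / 8 = 2500000

2500000


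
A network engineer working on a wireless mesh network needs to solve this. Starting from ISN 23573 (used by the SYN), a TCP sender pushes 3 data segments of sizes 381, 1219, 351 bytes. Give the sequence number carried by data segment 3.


The SYN occupies sequence number ISN = 23573, so the first data byte is ISN + 1 = 23574.
SEQ of data segment i = (ISN + 1) + sum of payload sizes of segments 1..i-1.
Segment 1: SEQ = 23574, payload = 381 bytes
Segment 2: SEQ = 23955, payload = 1219 bytes
Segment 3: SEQ = 25174, payload = 351 bytes
SEQ of segment 3 = 23574 + 381 + 1219 = 25174

25174


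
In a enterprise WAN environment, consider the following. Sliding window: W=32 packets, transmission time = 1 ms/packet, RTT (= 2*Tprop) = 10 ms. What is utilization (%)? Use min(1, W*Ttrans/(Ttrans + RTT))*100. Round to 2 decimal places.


Given: W = 32, Ttrans = 1 ms, RTT = 10 ms (= 2 * Tprop, Tprop = 5 ms)
Cycle time = Ttrans + RTT = 1 + 10 = 11 ms (first packet sent until its ACK returns)
W * Ttrans = 32 * 1 = 32 ms of sending per cycle
W * Ttrans / (Ttrans + RTT) = 32 / 11 = 2.909091
U = min(1, 2.909091) = 1.000000
U% = 100.00%

100.00


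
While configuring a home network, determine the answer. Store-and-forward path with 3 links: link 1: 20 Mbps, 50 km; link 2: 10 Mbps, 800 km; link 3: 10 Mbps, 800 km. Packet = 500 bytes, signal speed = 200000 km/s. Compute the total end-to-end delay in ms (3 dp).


Packet = 500 bytes = 4000 bits. Store-and-forward: sum (t_trans + t_prop) per link.
Link 1: t_trans = 4000/(20*10^6) s = 0.2000 ms; t_prop = 50/200000 s = 0.2500 ms; subtotal = 0.4500 ms
Link 2: t_trans = 4000/(10*10^6) s = 0.4000 ms; t_prop = 800/200000 s = 4.0000 ms; subtotal = 4.4000 ms
Link 3: t_trans = 4000/(10*10^6) s = 0.4000 ms; t_prop = 800/200000 s = 4.0000 ms; subtotal = 4.4000 ms
End-to-end = 0.4500 + 4.4000 + 4.4000 = 9.2500 ms -> 9.250 ms (3 dp)

9.250


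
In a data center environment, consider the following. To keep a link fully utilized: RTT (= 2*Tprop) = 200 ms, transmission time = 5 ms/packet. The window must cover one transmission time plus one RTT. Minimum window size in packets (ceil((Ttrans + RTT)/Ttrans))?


Given: Ttrans = 5 ms, RTT = 200 ms (= 2 * Tprop, Tprop = 100 ms)
Time until first ACK returns = Ttrans + RTT = 5 + 200 = 205 ms
Need W * Ttrans >= Ttrans + RTT  ->  W >= (Ttrans + RTT) / Ttrans
(Ttrans + RTT) / Ttrans = 205 / 5 = 41
W_min = ceil(41) = 41

41


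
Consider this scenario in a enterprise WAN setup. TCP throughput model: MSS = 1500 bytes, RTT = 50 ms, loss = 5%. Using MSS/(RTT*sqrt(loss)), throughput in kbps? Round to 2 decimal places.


Given: MSS = 1500 bytes, RTT = 50 ms, loss = 5%
RTT in seconds = 50 / 1000 = 0.05
Loss rate = 5% = 0.05
sqrt(loss) = sqrt(0.05) = 0.223606797750
Throughput (bytes/s) = 1500 / (0.05 * 0.223606797750) = 134164.0786
Throughput (kbps) = 134164.0786 * 8 / 1000 = 1073.312629 -> 1073.31 kbps (2 dp)

1073.31


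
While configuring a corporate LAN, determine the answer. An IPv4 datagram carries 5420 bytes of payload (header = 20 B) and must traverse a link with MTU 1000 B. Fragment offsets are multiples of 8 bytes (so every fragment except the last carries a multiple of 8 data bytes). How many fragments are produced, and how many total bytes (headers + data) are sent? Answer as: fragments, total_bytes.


Max data per non-final fragment = floor((MTU - header)/8)*8 = floor((1000 - 20)/8)*8 = floor(980/8)*8 = 976 B
Final fragment needs no 8-byte alignment: it can carry up to MTU - header = 980 B
Non-final fragments needed = ceil((payload - 980) / 976) = ceil(4440/976) = ceil(4.5492) = 5
Number of fragments = 5 + 1 = 6
Fragment sizes (data): 5 * 976 B + 540 B (last, 540 <= 980 OK)
Total bytes sent = payload + n_frags * header = 5420 + 6*20 = 5420 + 120 = 5540 B

6, 5540


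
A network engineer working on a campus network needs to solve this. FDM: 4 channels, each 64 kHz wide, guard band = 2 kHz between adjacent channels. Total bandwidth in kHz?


Given: 4 channels, 64 kHz each, guard = 2 kHz
Channel bandwidth = 4 * 64 = 256 kHz
Guard bands = 3 gaps * 2 kHz = 6 kHz
Total = 256 + 6 = 262 kHz

262


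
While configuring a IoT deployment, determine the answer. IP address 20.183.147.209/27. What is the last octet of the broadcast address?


Given: IP = 20.183.147.209, prefix = /27
Host bits = 32 - 27 = 5
Network last octet = 209 AND mask = 192
Host part size = 2^5 - 1 = 31
Broadcast last octet = 192 OR 31 = 223

223


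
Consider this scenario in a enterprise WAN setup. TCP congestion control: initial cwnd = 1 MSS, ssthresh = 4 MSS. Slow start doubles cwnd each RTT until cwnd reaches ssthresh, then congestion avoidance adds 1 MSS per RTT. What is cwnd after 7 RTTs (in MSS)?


RTT 0: cwnd = 1 MSS (initial)
RTT 1: cwnd = 2 MSS (slow start, doubled)
RTT 2: cwnd = 4 MSS (slow start, doubled)
RTT 3: cwnd = 5 MSS (congestion avoidance, +1)
RTT 4: cwnd = 6 MSS (congestion avoidance, +1)
RTT 5: cwnd = 7 MSS (congestion avoidance, +1)
RTT 6: cwnd = 8 MSS (congestion avoidance, +1)
RTT 7: cwnd = 9 MSS (congestion avoidance, +1)

9


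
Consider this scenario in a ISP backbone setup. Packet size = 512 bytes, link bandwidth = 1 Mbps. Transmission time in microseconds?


Given: packet = 512 bytes, bandwidth = 1 Mbps
Packet in bits = 512 * 8 = 4096 bits
Bandwidth = 1 * 10^6 = 1000000 bps
Time = 4096 / 1000000 seconds
Time in us = 4096 * 10^6 / 1000000 = 4096

4096


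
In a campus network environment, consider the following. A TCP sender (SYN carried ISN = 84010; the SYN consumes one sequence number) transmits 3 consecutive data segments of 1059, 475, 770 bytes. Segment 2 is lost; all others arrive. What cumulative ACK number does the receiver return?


SYN uses sequence number 84010; first data byte = ISN + 1 = 84011.
Segment 1: SEQ = 84011, len = 1059 B, covers [84011, 85069]
Segment 2: SEQ = 85070, len = 475 B, covers [85070, 85544] [LOST]
Segment 3: SEQ = 85545, len = 770 B, covers [85545, 86314]
In-order data received: bytes [84011, 85069] (segments 1..1).
Segment 2 missing -> gap begins at byte 85070; later segments buffered out of order.
Cumulative ACK = next expected in-order byte = 84011 + 1059 = 85070

85070


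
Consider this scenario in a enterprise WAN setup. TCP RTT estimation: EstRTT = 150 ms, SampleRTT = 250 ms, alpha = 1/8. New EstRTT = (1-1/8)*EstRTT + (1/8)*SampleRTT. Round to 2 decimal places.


Given: EstRTT = 150 ms, SampleRTT = 250 ms, alpha = 1/8
New EstRTT = (1 - alpha) * EstRTT + alpha * SampleRTT
(7/8) * 150 = 131.25
(1/8) * 250 = 31.25
New EstRTT = 131.25 + 31.25 = 162.5 ms -> 162.50 ms (2 dp)

162.50


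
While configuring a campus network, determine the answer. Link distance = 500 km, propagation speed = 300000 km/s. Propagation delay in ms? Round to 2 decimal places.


Given: distance = 500 km, speed = 300000 km/s
Delay = distance / speed = 500 / 300000 seconds
Delay in ms = 500 * 1000 / 300000
Delay = 1.6667 ms
Rounded to 2 dp = 1.67 ms

1.67


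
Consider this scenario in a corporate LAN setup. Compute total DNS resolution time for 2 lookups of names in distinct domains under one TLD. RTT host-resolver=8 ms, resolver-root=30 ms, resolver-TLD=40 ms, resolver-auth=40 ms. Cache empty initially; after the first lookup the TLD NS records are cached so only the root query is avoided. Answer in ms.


Lookup 1 (cold cache): local + root + TLD + auth = 8 + 30 + 40 + 40 = 118 ms
Lookups 2..2 (TLD NS cached -> skip root; new domain -> still ask TLD and auth): local + TLD + auth = 8 + 40 + 40 = 88 ms each
Remaining 1 lookups: 1 * 88 = 88 ms
Total = 118 + 88 = 206 ms

206


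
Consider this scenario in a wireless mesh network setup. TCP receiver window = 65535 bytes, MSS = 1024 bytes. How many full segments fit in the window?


Given: RWND = 65535 bytes, MSS = 1024 bytes
Full segments = floor(RWND / MSS)
Full segments = floor(65535 / 1024)
Full segments = floor(63.999) = 63

63


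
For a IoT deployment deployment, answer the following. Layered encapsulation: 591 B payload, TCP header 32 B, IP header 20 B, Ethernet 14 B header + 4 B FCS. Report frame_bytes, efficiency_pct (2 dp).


TCP segment = 591 + 32 = 623 B
IP packet = 623 + 20 = 643 B
Ethernet frame = 643 + 14 + 4 = 661 B
Efficiency = app / frame = 591 / 661 = 0.894100 = 89.4100% -> 89.41% (2 dp)

661, 89.41


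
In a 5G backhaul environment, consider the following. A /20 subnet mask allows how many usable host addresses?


Given: subnet mask /20
Host bits = 32 - 20 = 12
Total addresses = 2^12 = 4096
Usable hosts = 4096 - 2 (network + broadcast) = 4094

4094


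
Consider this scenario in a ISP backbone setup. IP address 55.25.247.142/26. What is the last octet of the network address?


Given: IP = 55.25.247.142, prefix = /26
Subnet mask = 255.255.255.192
Last octet of IP: 142
Last octet of mask: 192
Network last octet = 142 AND 192 = 128

128


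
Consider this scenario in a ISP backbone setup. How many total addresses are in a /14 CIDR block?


Given: CIDR prefix /14
Host bits = 32 - 14 = 18
Total addresses = 2^18 = 262144

262144


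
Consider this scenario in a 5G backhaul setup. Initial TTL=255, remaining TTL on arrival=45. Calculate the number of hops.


Given: initial TTL = 255, received TTL = 45
Hops = initial TTL - received TTL
Hops = 255 - 45 = 210

210


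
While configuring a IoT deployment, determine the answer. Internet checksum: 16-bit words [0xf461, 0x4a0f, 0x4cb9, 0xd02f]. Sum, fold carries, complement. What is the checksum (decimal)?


Given words: [0xf461, 0x4a0f, 0x4cb9, 0xd02f]
Step 1: Sum all words
Raw sum = 62561 + 18959 + 19641 + 53295 = 154456
Step 2: Fold carry: (23384 + 2) = 23386
One's complement = ~23386 & 0xFFFF = 42149

42149


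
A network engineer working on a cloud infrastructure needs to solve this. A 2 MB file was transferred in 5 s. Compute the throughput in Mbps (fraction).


Given: file = 2 MB, time = 5 s
File in Mb = 2 * 8 = 16 Mb
Throughput = 16 / 5 Mbps
Throughput = 16/5 Mbps

16/5


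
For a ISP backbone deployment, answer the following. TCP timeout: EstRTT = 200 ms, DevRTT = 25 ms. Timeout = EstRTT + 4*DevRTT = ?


Given: EstRTT = 200 ms, DevRTT = 25 ms
Timeout = EstRTT + 4 * DevRTT
4 * DevRTT = 4 * 25 = 100
Timeout = 200 + 100 = 300 ms

300


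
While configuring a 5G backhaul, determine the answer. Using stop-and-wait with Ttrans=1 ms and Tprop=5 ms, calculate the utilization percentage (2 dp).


Given: Ttrans = 1 ms, Tprop = 5 ms
RTT = 2 * Tprop = 2 * 5 = 10 ms
U = Ttrans / (Ttrans + RTT)
U = 1 / (1 + 10)
U = 1 / 11 = 0.090909
U% = 9.09%

9.09


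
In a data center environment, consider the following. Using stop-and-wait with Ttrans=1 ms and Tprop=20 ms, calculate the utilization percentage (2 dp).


Given: Ttrans = 1 ms, Tprop = 20 ms
RTT = 2 * Tprop = 2 * 20 = 40 ms
U = Ttrans / (Ttrans + RTT)
U = 1 / (1 + 40)
U = 1 / 41 = 0.02439
U% = 2.44%

2.44


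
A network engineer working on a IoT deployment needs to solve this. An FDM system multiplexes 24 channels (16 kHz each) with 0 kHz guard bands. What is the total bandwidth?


Given: 24 channels, 16 kHz each, guard = 0 kHz
Channel bandwidth = 24 * 16 = 384 kHz
Guard bands = 23 gaps * 0 kHz = 0 kHz
Total = 384 + 0 = 384 kHz

384


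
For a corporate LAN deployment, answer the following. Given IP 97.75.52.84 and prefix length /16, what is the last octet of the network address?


Given: IP = 97.75.52.84, prefix = /16
Subnet mask = 255.255.0.0
Last octet of IP: 84
Last octet of mask: 0
Network last octet = 84 AND 0 = 0

0


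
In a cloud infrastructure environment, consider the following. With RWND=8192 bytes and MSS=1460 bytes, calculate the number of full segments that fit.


Given: RWND = 8192 bytes, MSS = 1460 bytes
Full segments = floor(RWND / MSS)
Full segments = floor(8192 / 1460)
Full segments = floor(5.611) = 5

5


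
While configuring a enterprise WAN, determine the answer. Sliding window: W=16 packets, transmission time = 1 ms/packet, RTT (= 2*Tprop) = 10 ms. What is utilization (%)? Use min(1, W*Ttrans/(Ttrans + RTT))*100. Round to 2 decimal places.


Given: W = 16, Ttrans = 1 ms, RTT = 10 ms (= 2 * Tprop, Tprop = 5 ms)
Cycle time = Ttrans + RTT = 1 + 10 = 11 ms (first packet sent until its ACK returns)
W * Ttrans = 16 * 1 = 16 ms of sending per cycle
W * Ttrans / (Ttrans + RTT) = 16 / 11 = 1.454545
U = min(1, 1.454545) = 1.000000
U% = 100.00%

100.00


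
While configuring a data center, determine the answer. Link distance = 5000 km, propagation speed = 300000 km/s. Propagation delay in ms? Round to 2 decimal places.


Given: distance = 5000 km, speed = 300000 km/s
Delay = distance / speed = 5000 / 300000 seconds
Delay in ms = 5000 * 1000 / 300000
Delay = 16.6667 ms
Rounded to 2 dp = 16.67 ms

16.67


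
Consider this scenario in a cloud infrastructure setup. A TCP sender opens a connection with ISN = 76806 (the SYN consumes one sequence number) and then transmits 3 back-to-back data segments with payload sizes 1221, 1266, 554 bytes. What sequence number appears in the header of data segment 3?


The SYN occupies sequence number ISN = 76806, so the first data byte is ISN + 1 = 76807.
SEQ of data segment i = (ISN + 1) + sum of payload sizes of segments 1..i-1.
Segment 1: SEQ = 76807, payload = 1221 bytes
Segment 2: SEQ = 78028, payload = 1266 bytes
Segment 3: SEQ = 79294, payload = 554 bytes
SEQ of segment 3 = 76807 + 1221 + 1266 = 79294

79294


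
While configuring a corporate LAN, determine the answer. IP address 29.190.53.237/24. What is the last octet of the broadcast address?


Given: IP = 29.190.53.237, prefix = /24
Host bits = 32 - 24 = 8
Network last octet = 237 AND mask = 0
Host part size = 2^8 - 1 = 255
Broadcast last octet = 0 OR 255 = 255

255


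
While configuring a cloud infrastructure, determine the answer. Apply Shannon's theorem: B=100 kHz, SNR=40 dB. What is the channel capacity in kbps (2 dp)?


Given: B = 100 kHz, SNR = 40 dB
SNR linear = 10^(40/10) = 10000
1 + SNR = 10001
log2(10001) = 13.2878566418
C = 100 * 1000 * 13.2878566418 = 1328785.6642 bps
C = 1328.785664 kbps -> 1328.79 kbps (2 dp)

1328.79


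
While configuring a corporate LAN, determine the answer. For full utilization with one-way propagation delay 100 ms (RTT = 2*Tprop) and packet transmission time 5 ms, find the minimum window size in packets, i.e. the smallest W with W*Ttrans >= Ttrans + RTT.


Given: Ttrans = 5 ms, RTT = 200 ms (= 2 * Tprop, Tprop = 100 ms)
Time until first ACK returns = Ttrans + RTT = 5 + 200 = 205 ms
Need W * Ttrans >= Ttrans + RTT  ->  W >= (Ttrans + RTT) / Ttrans
(Ttrans + RTT) / Ttrans = 205 / 5 = 41
W_min = ceil(41) = 41

41


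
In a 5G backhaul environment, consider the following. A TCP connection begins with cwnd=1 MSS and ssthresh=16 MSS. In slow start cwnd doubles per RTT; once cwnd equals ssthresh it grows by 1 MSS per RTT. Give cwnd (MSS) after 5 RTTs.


RTT 0: cwnd = 1 MSS (initial)
RTT 1: cwnd = 2 MSS (slow start, doubled)
RTT 2: cwnd = 4 MSS (slow start, doubled)
RTT 3: cwnd = 8 MSS (slow start, doubled)
RTT 4: cwnd = 16 MSS (slow start, doubled)
RTT 5: cwnd = 17 MSS (congestion avoidance, +1)

17


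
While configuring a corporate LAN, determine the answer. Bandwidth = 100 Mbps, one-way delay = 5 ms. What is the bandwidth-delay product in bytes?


Given: bandwidth = 100 Mbps, delay = 5 ms
BDP in bits = 100 * 10^6 * 5 / 1000
BDP in bits = 500000
BDP in bytes = 500000 / 8 = 62500

62500


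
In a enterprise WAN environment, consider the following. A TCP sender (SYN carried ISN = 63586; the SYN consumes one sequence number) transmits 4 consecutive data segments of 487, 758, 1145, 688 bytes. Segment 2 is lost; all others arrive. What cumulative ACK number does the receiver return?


SYN uses sequence number 63586; first data byte = ISN + 1 = 63587.
Segment 1: SEQ = 63587, len = 487 B, covers [63587, 64073]
Segment 2: SEQ = 64074, len = 758 B, covers [64074, 64831] [LOST]
Segment 3: SEQ = 64832, len = 1145 B, covers [64832, 65976]
Segment 4: SEQ = 65977, len = 688 B, covers [65977, 66664]
In-order data received: bytes [63587, 64073] (segments 1..1).
Segment 2 missing -> gap begins at byte 64074; later segments buffered out of order.
Cumulative ACK = next expected in-order byte = 63587 + 487 = 64074

64074


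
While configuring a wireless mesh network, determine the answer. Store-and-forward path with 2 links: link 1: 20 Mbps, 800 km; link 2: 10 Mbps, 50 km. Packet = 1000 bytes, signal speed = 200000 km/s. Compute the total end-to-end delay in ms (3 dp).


Packet = 1000 bytes = 8000 bits. Store-and-forward: sum (t_trans + t_prop) per link.
Link 1: t_trans = 8000/(20*10^6) s = 0.4000 ms; t_prop = 800/200000 s = 4.0000 ms; subtotal = 4.4000 ms
Link 2: t_trans = 8000/(10*10^6) s = 0.8000 ms; t_prop = 50/200000 s = 0.2500 ms; subtotal = 1.0500 ms
End-to-end = 4.4000 + 1.0500 = 5.4500 ms -> 5.450 ms (3 dp)

5.450


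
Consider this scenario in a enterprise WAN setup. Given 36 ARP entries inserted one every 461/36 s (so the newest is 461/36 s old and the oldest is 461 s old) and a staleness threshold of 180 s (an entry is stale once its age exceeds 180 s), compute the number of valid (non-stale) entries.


Ages are k * 461/36 s for k = 1..36 (spacing = 12.8056 s).
Entry k is valid iff k * 461/36 <= 180 iff k <= 36 * 180 / 461 = 14.0564
n_valid = floor(14.0564) = 14
(n_stale = 36 - 14 = 22)

14


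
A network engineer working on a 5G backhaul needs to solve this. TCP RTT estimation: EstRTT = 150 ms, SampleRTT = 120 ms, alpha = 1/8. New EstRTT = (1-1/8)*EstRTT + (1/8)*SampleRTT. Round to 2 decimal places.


Given: EstRTT = 150 ms, SampleRTT = 120 ms, alpha = 1/8
New EstRTT = (1 - alpha) * EstRTT + alpha * SampleRTT
(7/8) * 150 = 131.25
(1/8) * 120 = 15
New EstRTT = 131.25 + 15 = 146.25 ms -> 146.25 ms (2 dp)

146.25


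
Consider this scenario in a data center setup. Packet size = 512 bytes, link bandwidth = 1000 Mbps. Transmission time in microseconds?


Given: packet = 512 bytes, bandwidth = 1000 Mbps
Packet in bits = 512 * 8 = 4096 bits
Bandwidth = 1000 * 10^6 = 1000000000 bps
Time = 4096 / 1000000000 seconds
Time in us = 4096 * 10^6 / 1000000000 = 4.096

4.096


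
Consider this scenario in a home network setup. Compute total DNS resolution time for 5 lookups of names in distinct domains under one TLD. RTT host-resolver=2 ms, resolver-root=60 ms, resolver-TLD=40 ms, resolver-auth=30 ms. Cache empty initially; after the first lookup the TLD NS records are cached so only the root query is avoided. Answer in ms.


Lookup 1 (cold cache): local + root + TLD + auth = 2 + 60 + 40 + 30 = 132 ms
Lookups 2..5 (TLD NS cached -> skip root; new domain -> still ask TLD and auth): local + TLD + auth = 2 + 40 + 30 = 72 ms each
Remaining 4 lookups: 4 * 72 = 288 ms
Total = 132 + 288 = 420 ms

420


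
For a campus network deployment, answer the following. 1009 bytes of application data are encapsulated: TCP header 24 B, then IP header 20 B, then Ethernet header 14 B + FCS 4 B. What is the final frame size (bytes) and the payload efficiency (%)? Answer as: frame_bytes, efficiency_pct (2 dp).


TCP segment = 1009 + 24 = 1033 B
IP packet = 1033 + 20 = 1053 B
Ethernet frame = 1053 + 14 + 4 = 1071 B
Efficiency = app / frame = 1009 / 1071 = 0.942110 = 94.2110% -> 94.21% (2 dp)

1071, 94.21


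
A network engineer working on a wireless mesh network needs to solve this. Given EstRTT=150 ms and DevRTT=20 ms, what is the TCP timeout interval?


Given: EstRTT = 150 ms, DevRTT = 20 ms
Timeout = EstRTT + 4 * DevRTT
4 * DevRTT = 4 * 20 = 80
Timeout = 150 + 80 = 230 ms

230


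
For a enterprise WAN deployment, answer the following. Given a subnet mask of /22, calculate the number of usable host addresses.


Given: subnet mask /22
Host bits = 32 - 22 = 10
Total addresses = 2^10 = 1024
Usable hosts = 1024 - 2 (network + broadcast) = 1022

1022


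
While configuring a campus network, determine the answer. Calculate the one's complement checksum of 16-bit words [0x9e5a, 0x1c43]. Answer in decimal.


Given words: [0x9e5a, 0x1c43]
Step 1: Sum all words
Raw sum = 40538 + 7235 = 47773
One's complement = ~47773 & 0xFFFF = 17762

17762


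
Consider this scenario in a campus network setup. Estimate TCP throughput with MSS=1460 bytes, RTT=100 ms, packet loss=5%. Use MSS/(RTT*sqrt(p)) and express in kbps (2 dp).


Given: MSS = 1460 bytes, RTT = 100 ms, loss = 5%
RTT in seconds = 100 / 1000 = 0.1
Loss rate = 5% = 0.05
sqrt(loss) = sqrt(0.05) = 0.223606797750
Throughput (bytes/s) = 1460 / (0.1 * 0.223606797750) = 65293.1849
Throughput (kbps) = 65293.1849 * 8 / 1000 = 522.345480 -> 522.35 kbps (2 dp)

522.35


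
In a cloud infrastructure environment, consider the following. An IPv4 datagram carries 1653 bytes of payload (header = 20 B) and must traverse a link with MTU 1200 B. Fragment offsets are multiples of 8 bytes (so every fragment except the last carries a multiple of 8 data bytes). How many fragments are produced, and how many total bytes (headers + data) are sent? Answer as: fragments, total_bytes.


Max data per non-final fragment = floor((MTU - header)/8)*8 = floor((1200 - 20)/8)*8 = floor(1180/8)*8 = 1176 B
Final fragment needs no 8-byte alignment: it can carry up to MTU - header = 1180 B
Non-final fragments needed = ceil((payload - 1180) / 1176) = ceil(473/1176) = ceil(0.4022) = 1
Number of fragments = 1 + 1 = 2
Fragment sizes (data): 1 * 1176 B + 477 B (last, 477 <= 1180 OK)
Total bytes sent = payload + n_frags * header = 1653 + 2*20 = 1653 + 40 = 1693 B

2, 1693


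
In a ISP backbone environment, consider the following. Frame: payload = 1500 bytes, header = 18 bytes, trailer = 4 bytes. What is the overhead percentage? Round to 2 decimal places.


Given: payload = 1500 B, header = 18 B, trailer = 4 B
Overhead bytes = header + trailer = 18 + 4 = 22
Total frame = payload + overhead = 1500 + 22 = 1522
Overhead % = 22 / 1522 * 100 = 1.4455% -> 1.45% (2 dp)

1.45


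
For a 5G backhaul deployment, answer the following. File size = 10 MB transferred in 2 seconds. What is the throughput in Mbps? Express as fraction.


Given: file = 10 MB, time = 2 s
File in Mb = 10 * 8 = 80 Mb
Throughput = 80 / 2 Mbps
Throughput = 40 Mbps

40


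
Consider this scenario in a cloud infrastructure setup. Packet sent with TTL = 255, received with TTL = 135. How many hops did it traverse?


Given: initial TTL = 255, received TTL = 135
Hops = initial TTL - received TTL
Hops = 255 - 135 = 120

120


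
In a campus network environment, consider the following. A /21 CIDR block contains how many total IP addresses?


Given: CIDR prefix /21
Host bits = 32 - 21 = 11
Total addresses = 2^11 = 2048

2048


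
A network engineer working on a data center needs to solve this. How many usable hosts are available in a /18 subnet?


Given: subnet mask /18
Host bits = 32 - 18 = 14
Total addresses = 2^14 = 16384
Usable hosts = 16384 - 2 (network + broadcast) = 16382

16382


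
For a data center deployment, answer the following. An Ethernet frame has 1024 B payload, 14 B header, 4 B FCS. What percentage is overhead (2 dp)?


Given: payload = 1024 B, header = 14 B, trailer = 4 B
Overhead bytes = header + trailer = 14 + 4 = 18
Total frame = payload + overhead = 1024 + 18 = 1042
Overhead % = 18 / 1042 * 100 = 1.7274% -> 1.73% (2 dp)

1.73


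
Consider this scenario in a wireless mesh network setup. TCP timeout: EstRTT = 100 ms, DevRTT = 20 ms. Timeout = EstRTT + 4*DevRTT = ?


Given: EstRTT = 100 ms, DevRTT = 20 ms
Timeout = EstRTT + 4 * DevRTT
4 * DevRTT = 4 * 20 = 80
Timeout = 100 + 80 = 180 ms

180


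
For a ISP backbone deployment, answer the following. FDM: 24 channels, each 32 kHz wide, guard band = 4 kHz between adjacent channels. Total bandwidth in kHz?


Given: 24 channels, 32 kHz each, guard = 4 kHz
Channel bandwidth = 24 * 32 = 768 kHz
Guard bands = 23 gaps * 4 kHz = 92 kHz
Total = 768 + 92 = 860 kHz

860


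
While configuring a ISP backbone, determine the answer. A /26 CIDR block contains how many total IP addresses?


Given: CIDR prefix /26
Host bits = 32 - 26 = 6
Total addresses = 2^6 = 64

64


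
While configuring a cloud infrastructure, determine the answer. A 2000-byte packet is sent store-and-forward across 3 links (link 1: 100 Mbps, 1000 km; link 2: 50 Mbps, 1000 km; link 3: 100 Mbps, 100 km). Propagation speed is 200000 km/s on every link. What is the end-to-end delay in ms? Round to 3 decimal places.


Packet = 2000 bytes = 16000 bits. Store-and-forward: sum (t_trans + t_prop) per link.
Link 1: t_trans = 16000/(100*10^6) s = 0.1600 ms; t_prop = 1000/200000 s = 5.0000 ms; subtotal = 5.1600 ms
Link 2: t_trans = 16000/(50*10^6) s = 0.3200 ms; t_prop = 1000/200000 s = 5.0000 ms; subtotal = 5.3200 ms
Link 3: t_trans = 16000/(100*10^6) s = 0.1600 ms; t_prop = 100/200000 s = 0.5000 ms; subtotal = 0.6600 ms
End-to-end = 5.1600 + 5.3200 + 0.6600 = 11.1400 ms -> 11.140 ms (3 dp)

11.140


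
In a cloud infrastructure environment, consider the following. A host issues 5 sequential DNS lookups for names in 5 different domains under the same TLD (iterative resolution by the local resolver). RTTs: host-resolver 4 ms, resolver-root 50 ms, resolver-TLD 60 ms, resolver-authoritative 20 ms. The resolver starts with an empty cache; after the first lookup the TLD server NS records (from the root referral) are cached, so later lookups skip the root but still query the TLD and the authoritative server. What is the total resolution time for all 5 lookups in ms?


Lookup 1 (cold cache): local + root + TLD + auth = 4 + 50 + 60 + 20 = 134 ms
Lookups 2..5 (TLD NS cached -> skip root; new domain -> still ask TLD and auth): local + TLD + auth = 4 + 60 + 20 = 84 ms each
Remaining 4 lookups: 4 * 84 = 336 ms
Total = 134 + 336 = 470 ms

470


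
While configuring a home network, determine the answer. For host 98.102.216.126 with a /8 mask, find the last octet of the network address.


Given: IP = 98.102.216.126, prefix = /8
Subnet mask = 255.0.0.0
Last octet of IP: 126
Last octet of mask: 0
Network last octet = 126 AND 0 = 0

0


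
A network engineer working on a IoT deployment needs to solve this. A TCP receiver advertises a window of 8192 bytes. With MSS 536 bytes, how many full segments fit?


Given: RWND = 8192 bytes, MSS = 536 bytes
Full segments = floor(RWND / MSS)
Full segments = floor(8192 / 536)
Full segments = floor(15.2836) = 15

15


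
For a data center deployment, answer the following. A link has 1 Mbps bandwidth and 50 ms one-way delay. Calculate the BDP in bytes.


Given: bandwidth = 1 Mbps, delay = 50 ms
BDP in bits = 1 * 10^6 * 50 / 1000
BDP in bits = 50000
BDP in bytes = 50000 / 8 = 6250

6250


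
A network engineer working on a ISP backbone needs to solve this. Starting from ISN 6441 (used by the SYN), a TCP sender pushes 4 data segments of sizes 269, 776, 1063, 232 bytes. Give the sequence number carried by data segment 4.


The SYN occupies sequence number ISN = 6441, so the first data byte is ISN + 1 = 6442.
SEQ of data segment i = (ISN + 1) + sum of payload sizes of segments 1..i-1.
Segment 1: SEQ = 6442, payload = 269 bytes
Segment 2: SEQ = 6711, payload = 776 bytes
Segment 3: SEQ = 7487, payload = 1063 bytes
Segment 4: SEQ = 8550, payload = 232 bytes
SEQ of segment 4 = 6442 + 269 + 776 + 1063 = 8550

8550


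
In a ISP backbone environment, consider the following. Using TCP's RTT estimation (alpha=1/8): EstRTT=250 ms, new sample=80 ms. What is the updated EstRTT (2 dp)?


Given: EstRTT = 250 ms, SampleRTT = 80 ms, alpha = 1/8
New EstRTT = (1 - alpha) * EstRTT + alpha * SampleRTT
(7/8) * 250 = 218.75
(1/8) * 80 = 10
New EstRTT = 218.75 + 10 = 228.75 ms -> 228.75 ms (2 dp)

228.75


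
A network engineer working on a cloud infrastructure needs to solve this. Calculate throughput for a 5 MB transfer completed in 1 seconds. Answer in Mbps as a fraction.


Given: file = 5 MB, time = 1 s
File in Mb = 5 * 8 = 40 Mb
Throughput = 40 / 1 Mbps
Throughput = 40 Mbps

40


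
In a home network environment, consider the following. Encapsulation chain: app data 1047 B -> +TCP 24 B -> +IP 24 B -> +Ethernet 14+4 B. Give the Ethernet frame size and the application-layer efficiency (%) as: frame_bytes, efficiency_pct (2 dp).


TCP segment = 1047 + 24 = 1071 B
IP packet = 1071 + 24 = 1095 B
Ethernet frame = 1095 + 14 + 4 = 1113 B
Efficiency = app / frame = 1047 / 1113 = 0.940701 = 94.0701% -> 94.07% (2 dp)

1113, 94.07


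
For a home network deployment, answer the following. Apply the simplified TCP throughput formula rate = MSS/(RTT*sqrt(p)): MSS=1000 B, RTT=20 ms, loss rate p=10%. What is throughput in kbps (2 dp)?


Given: MSS = 1000 bytes, RTT = 20 ms, loss = 10%
RTT in seconds = 20 / 1000 = 0.02
Loss rate = 10% = 0.1
sqrt(loss) = sqrt(0.1) = 0.316227766017
Throughput (bytes/s) = 1000 / (0.02 * 0.316227766017) = 158113.8830
Throughput (kbps) = 158113.8830 * 8 / 1000 = 1264.911064 -> 1264.91 kbps (2 dp)

1264.91


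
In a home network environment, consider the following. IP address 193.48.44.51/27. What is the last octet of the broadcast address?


Given: IP = 193.48.44.51, prefix = /27
Host bits = 32 - 27 = 5
Network last octet = 51 AND mask = 32
Host part size = 2^5 - 1 = 31
Broadcast last octet = 32 OR 31 = 63

63


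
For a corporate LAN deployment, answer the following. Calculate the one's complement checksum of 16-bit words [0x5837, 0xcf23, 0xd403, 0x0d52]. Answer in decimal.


Given words: [0x5837, 0xcf23, 0xd403, 0x0d52]
Step 1: Sum all words
Raw sum = 22583 + 53027 + 54275 + 3410 = 133295
Step 2: Fold carry: (2223 + 2) = 2225
One's complement = ~2225 & 0xFFFF = 63310

63310


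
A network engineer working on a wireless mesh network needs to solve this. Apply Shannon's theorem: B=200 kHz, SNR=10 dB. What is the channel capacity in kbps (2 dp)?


Given: B = 200 kHz, SNR = 10 dB
SNR linear = 10^(10/10) = 10
1 + SNR = 11
log2(11) = 3.4594316186
C = 200 * 1000 * 3.4594316186 = 691886.3237 bps
C = 691.886324 kbps -> 691.89 kbps (2 dp)

691.89


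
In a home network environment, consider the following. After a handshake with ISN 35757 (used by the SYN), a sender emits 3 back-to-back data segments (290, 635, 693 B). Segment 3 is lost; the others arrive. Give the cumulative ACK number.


SYN uses sequence number 35757; first data byte = ISN + 1 = 35758.
Segment 1: SEQ = 35758, len = 290 B, covers [35758, 36047]
Segment 2: SEQ = 36048, len = 635 B, covers [36048, 36682]
Segment 3: SEQ = 36683, len = 693 B, covers [36683, 37375] [LOST]
In-order data received: bytes [35758, 36682] (segments 1..2).
Segment 3 missing -> gap begins at byte 36683.
Cumulative ACK = next expected in-order byte = 35758 + 290 + 635 = 36683

36683


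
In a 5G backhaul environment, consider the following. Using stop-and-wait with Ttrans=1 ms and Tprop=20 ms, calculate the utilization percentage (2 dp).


Given: Ttrans = 1 ms, Tprop = 20 ms
RTT = 2 * Tprop = 2 * 20 = 40 ms
U = Ttrans / (Ttrans + RTT)
U = 1 / (1 + 40)
U = 1 / 41 = 0.02439
U% = 2.44%

2.44


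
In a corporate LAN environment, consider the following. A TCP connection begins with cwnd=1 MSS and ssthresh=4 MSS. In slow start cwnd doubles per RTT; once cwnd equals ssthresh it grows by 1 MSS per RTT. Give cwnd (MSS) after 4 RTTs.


RTT 0: cwnd = 1 MSS (initial)
RTT 1: cwnd = 2 MSS (slow start, doubled)
RTT 2: cwnd = 4 MSS (slow start, doubled)
RTT 3: cwnd = 5 MSS (congestion avoidance, +1)
RTT 4: cwnd = 6 MSS (congestion avoidance, +1)

6


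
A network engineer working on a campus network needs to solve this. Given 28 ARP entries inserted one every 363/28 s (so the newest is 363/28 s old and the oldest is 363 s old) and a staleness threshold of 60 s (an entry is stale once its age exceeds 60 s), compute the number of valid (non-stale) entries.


Ages are k * 363/28 s for k = 1..28 (spacing = 12.9643 s).
Entry k is valid iff k * 363/28 <= 60 iff k <= 28 * 60 / 363 = 4.6281
n_valid = floor(4.6281) = 4
(n_stale = 28 - 4 = 24)

4


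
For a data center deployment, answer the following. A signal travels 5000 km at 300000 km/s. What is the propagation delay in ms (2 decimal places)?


Given: distance = 5000 km, speed = 300000 km/s
Delay = distance / speed = 5000 / 300000 seconds
Delay in ms = 5000 * 1000 / 300000
Delay = 16.6667 ms
Rounded to 2 dp = 16.67 ms

16.67


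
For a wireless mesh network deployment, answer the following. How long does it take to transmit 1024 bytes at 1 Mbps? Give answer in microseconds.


Given: packet = 1024 bytes, bandwidth = 1 Mbps
Packet in bits = 1024 * 8 = 8192 bits
Bandwidth = 1 * 10^6 = 1000000 bps
Time = 8192 / 1000000 seconds
Time in us = 8192 * 10^6 / 1000000 = 8192

8192


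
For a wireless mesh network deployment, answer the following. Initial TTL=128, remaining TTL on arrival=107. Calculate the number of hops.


Given: initial TTL = 128, received TTL = 107
Hops = initial TTL - received TTL
Hops = 128 - 107 = 21

21


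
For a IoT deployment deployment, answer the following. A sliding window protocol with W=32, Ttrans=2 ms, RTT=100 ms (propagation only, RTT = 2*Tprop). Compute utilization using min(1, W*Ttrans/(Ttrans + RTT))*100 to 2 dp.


Given: W = 32, Ttrans = 2 ms, RTT = 100 ms (= 2 * Tprop, Tprop = 50 ms)
Cycle time = Ttrans + RTT = 2 + 100 = 102 ms (first packet sent until its ACK returns)
W * Ttrans = 32 * 2 = 64 ms of sending per cycle
W * Ttrans / (Ttrans + RTT) = 64 / 102 = 0.627451
U = min(1, 0.627451) = 0.627451
U% = 62.75%

62.75


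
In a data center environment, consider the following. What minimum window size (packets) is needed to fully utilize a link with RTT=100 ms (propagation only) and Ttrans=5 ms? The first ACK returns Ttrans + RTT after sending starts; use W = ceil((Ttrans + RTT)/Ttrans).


Given: Ttrans = 5 ms, RTT = 100 ms (= 2 * Tprop, Tprop = 50 ms)
Time until first ACK returns = Ttrans + RTT = 5 + 100 = 105 ms
Need W * Ttrans >= Ttrans + RTT  ->  W >= (Ttrans + RTT) / Ttrans
(Ttrans + RTT) / Ttrans = 105 / 5 = 21
W_min = ceil(21) = 21

21
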